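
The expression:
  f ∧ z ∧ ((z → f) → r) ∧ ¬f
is never true.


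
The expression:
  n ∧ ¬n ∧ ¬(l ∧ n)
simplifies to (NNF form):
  False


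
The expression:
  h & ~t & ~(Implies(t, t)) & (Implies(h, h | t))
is never true.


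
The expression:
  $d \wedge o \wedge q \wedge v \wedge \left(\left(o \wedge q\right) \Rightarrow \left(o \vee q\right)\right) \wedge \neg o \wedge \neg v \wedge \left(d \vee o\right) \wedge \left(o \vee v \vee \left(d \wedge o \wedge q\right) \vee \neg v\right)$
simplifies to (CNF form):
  $\text{False}$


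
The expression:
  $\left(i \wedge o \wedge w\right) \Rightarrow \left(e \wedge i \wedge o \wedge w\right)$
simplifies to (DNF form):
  $e \vee \neg i \vee \neg o \vee \neg w$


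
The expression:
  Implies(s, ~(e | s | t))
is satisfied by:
  {s: False}


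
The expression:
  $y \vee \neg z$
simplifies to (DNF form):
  $y \vee \neg z$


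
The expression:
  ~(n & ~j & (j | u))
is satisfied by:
  {j: True, u: False, n: False}
  {j: False, u: False, n: False}
  {n: True, j: True, u: False}
  {n: True, j: False, u: False}
  {u: True, j: True, n: False}
  {u: True, j: False, n: False}
  {u: True, n: True, j: True}


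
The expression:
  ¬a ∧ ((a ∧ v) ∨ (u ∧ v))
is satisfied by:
  {u: True, v: True, a: False}


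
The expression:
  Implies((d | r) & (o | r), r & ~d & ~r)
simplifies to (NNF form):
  ~r & (~d | ~o)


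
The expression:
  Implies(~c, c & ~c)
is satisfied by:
  {c: True}


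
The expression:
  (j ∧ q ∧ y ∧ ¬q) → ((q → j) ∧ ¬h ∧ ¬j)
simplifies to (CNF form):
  True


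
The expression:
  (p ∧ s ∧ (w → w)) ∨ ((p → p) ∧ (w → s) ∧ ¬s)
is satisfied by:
  {p: True, w: False, s: False}
  {w: False, s: False, p: False}
  {s: True, p: True, w: False}
  {s: True, p: True, w: True}


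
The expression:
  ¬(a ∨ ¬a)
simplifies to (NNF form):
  False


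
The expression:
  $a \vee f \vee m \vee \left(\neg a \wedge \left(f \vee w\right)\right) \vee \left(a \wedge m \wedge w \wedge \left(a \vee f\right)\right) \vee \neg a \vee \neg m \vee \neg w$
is always true.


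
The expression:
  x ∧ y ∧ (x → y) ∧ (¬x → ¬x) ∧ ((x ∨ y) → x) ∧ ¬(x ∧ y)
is never true.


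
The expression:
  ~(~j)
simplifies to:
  j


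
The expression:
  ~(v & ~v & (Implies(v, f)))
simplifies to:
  True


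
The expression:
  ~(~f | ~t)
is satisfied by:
  {t: True, f: True}


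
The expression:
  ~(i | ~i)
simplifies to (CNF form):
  False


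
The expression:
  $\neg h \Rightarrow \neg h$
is always true.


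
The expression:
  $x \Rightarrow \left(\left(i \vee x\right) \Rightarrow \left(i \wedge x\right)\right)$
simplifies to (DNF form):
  $i \vee \neg x$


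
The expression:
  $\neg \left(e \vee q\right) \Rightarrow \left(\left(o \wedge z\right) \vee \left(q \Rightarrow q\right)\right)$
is always true.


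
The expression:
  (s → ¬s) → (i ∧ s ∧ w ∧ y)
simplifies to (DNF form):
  s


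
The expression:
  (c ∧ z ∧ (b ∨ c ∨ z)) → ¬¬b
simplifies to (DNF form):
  b ∨ ¬c ∨ ¬z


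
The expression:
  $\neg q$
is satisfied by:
  {q: False}


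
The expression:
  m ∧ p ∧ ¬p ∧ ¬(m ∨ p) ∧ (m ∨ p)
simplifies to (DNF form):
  False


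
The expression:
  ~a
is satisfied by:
  {a: False}


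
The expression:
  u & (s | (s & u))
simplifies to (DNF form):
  s & u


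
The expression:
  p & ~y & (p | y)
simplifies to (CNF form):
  p & ~y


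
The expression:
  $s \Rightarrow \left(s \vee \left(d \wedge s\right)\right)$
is always true.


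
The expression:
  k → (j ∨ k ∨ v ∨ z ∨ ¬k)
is always true.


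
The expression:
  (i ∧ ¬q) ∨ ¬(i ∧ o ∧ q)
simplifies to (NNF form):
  ¬i ∨ ¬o ∨ ¬q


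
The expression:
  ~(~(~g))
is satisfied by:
  {g: False}


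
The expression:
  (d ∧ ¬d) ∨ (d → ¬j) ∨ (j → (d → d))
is always true.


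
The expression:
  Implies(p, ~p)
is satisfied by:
  {p: False}


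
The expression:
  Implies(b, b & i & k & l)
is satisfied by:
  {l: True, i: True, k: True, b: False}
  {l: True, i: True, k: False, b: False}
  {l: True, k: True, i: False, b: False}
  {l: True, k: False, i: False, b: False}
  {i: True, k: True, l: False, b: False}
  {i: True, k: False, l: False, b: False}
  {k: True, l: False, i: False, b: False}
  {k: False, l: False, i: False, b: False}
  {b: True, l: True, i: True, k: True}


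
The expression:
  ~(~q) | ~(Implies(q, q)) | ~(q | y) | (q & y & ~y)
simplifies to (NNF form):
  q | ~y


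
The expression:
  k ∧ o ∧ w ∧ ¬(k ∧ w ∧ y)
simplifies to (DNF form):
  k ∧ o ∧ w ∧ ¬y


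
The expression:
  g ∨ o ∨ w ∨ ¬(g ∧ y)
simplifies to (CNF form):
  True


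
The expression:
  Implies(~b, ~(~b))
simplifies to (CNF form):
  b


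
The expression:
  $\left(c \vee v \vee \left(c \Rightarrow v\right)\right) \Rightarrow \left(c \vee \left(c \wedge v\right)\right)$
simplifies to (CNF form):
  $c$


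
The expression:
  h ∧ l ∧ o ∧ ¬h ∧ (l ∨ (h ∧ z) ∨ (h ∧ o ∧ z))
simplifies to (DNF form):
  False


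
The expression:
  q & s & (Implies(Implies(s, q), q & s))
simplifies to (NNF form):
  q & s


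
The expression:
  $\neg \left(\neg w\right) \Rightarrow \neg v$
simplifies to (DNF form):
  $\neg v \vee \neg w$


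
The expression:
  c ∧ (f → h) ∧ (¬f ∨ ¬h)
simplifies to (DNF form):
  c ∧ ¬f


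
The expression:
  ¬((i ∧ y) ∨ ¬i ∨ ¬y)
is never true.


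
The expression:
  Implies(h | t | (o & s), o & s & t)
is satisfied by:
  {o: False, h: False, t: False, s: False}
  {s: True, o: False, h: False, t: False}
  {o: True, s: False, h: False, t: False}
  {t: True, s: True, o: True, h: False}
  {t: True, s: True, h: True, o: True}


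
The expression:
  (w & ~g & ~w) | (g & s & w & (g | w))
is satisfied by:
  {w: True, g: True, s: True}


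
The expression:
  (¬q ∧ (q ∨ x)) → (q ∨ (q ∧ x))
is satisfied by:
  {q: True, x: False}
  {x: False, q: False}
  {x: True, q: True}


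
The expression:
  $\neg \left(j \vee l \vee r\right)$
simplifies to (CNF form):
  $\neg j \wedge \neg l \wedge \neg r$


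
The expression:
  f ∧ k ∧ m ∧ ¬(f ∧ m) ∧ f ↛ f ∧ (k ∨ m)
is never true.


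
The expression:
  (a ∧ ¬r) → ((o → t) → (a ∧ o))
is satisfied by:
  {r: True, o: True, a: False}
  {r: True, o: False, a: False}
  {o: True, r: False, a: False}
  {r: False, o: False, a: False}
  {r: True, a: True, o: True}
  {r: True, a: True, o: False}
  {a: True, o: True, r: False}


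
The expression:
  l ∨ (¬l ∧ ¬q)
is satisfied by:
  {l: True, q: False}
  {q: False, l: False}
  {q: True, l: True}


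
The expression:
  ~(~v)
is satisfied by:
  {v: True}


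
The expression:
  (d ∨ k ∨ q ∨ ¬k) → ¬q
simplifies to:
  ¬q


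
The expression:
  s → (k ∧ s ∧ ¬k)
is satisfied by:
  {s: False}


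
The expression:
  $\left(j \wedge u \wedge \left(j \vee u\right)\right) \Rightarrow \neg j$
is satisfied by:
  {u: False, j: False}
  {j: True, u: False}
  {u: True, j: False}


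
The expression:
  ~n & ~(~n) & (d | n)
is never true.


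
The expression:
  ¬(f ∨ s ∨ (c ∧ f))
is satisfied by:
  {f: False, s: False}


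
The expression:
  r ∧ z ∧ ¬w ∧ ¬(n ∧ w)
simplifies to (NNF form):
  r ∧ z ∧ ¬w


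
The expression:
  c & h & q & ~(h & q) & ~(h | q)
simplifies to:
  False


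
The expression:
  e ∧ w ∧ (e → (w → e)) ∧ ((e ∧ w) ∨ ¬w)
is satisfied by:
  {e: True, w: True}


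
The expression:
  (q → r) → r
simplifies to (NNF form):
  q ∨ r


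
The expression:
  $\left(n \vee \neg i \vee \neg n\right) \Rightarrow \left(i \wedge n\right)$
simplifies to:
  $i \wedge n$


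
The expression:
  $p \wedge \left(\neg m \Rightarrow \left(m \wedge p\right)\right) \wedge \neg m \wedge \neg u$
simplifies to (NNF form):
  $\text{False}$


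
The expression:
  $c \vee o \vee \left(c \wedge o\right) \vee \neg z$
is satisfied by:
  {c: True, o: True, z: False}
  {c: True, z: False, o: False}
  {o: True, z: False, c: False}
  {o: False, z: False, c: False}
  {c: True, o: True, z: True}
  {c: True, z: True, o: False}
  {o: True, z: True, c: False}


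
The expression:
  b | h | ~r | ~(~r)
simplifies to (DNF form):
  True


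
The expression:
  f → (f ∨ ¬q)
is always true.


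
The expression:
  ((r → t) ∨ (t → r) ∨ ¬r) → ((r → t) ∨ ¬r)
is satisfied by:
  {t: True, r: False}
  {r: False, t: False}
  {r: True, t: True}


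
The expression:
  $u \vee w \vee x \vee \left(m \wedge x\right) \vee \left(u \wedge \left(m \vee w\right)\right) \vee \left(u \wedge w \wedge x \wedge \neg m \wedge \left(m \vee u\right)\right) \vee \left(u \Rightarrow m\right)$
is always true.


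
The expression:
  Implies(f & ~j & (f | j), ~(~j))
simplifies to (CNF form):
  j | ~f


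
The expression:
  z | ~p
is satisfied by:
  {z: True, p: False}
  {p: False, z: False}
  {p: True, z: True}


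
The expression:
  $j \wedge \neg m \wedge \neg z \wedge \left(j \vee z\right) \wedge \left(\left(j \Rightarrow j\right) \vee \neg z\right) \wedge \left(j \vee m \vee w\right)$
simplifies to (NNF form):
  $j \wedge \neg m \wedge \neg z$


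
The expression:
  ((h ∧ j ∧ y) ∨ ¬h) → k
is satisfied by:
  {k: True, h: True, y: False, j: False}
  {j: True, k: True, h: True, y: False}
  {k: True, h: True, y: True, j: False}
  {j: True, k: True, h: True, y: True}
  {k: True, y: False, h: False, j: False}
  {k: True, j: True, y: False, h: False}
  {k: True, y: True, h: False, j: False}
  {k: True, j: True, y: True, h: False}
  {h: True, j: False, y: False, k: False}
  {j: True, h: True, y: False, k: False}
  {h: True, y: True, j: False, k: False}


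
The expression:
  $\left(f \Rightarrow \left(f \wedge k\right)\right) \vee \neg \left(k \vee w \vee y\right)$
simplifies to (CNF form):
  $\left(k \vee \neg f \vee \neg w\right) \wedge \left(k \vee \neg f \vee \neg y\right)$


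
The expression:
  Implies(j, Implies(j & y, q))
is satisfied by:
  {q: True, y: False, j: False}
  {q: False, y: False, j: False}
  {j: True, q: True, y: False}
  {j: True, q: False, y: False}
  {y: True, q: True, j: False}
  {y: True, q: False, j: False}
  {y: True, j: True, q: True}


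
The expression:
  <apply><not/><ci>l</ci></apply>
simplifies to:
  <apply><not/><ci>l</ci></apply>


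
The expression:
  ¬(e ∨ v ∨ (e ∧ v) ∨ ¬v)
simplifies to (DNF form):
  False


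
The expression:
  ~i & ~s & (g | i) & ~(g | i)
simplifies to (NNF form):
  False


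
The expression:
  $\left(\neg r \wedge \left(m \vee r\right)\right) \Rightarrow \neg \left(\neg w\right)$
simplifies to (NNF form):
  $r \vee w \vee \neg m$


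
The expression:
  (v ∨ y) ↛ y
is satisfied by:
  {v: True, y: False}


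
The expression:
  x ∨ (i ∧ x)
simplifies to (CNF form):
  x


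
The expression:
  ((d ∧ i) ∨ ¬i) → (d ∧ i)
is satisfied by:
  {i: True}


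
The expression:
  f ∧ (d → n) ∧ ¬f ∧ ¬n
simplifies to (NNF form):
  False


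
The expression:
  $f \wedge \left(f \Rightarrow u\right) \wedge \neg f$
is never true.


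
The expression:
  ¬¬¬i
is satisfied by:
  {i: False}


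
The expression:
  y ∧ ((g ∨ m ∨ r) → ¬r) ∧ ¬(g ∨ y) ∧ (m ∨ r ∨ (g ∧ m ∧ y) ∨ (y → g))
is never true.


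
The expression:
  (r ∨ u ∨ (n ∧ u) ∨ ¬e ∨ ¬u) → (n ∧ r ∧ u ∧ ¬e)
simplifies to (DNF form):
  n ∧ r ∧ u ∧ ¬e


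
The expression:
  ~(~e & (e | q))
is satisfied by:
  {e: True, q: False}
  {q: False, e: False}
  {q: True, e: True}


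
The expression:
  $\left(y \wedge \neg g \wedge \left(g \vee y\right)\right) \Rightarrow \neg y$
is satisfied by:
  {g: True, y: False}
  {y: False, g: False}
  {y: True, g: True}


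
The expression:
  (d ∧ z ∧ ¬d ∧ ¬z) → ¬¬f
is always true.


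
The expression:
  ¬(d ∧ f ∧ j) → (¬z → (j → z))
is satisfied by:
  {z: True, f: True, d: True, j: False}
  {z: True, f: True, d: False, j: False}
  {z: True, d: True, f: False, j: False}
  {z: True, d: False, f: False, j: False}
  {f: True, d: True, z: False, j: False}
  {f: True, d: False, z: False, j: False}
  {d: True, z: False, f: False, j: False}
  {d: False, z: False, f: False, j: False}
  {j: True, z: True, f: True, d: True}
  {j: True, z: True, f: True, d: False}
  {j: True, z: True, d: True, f: False}
  {j: True, z: True, d: False, f: False}
  {j: True, f: True, d: True, z: False}


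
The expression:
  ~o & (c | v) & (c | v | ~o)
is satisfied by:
  {c: True, v: True, o: False}
  {c: True, v: False, o: False}
  {v: True, c: False, o: False}


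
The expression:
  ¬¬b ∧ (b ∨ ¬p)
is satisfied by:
  {b: True}


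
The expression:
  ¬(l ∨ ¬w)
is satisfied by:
  {w: True, l: False}


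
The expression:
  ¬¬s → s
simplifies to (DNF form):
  True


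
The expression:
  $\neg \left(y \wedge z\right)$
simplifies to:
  $\neg y \vee \neg z$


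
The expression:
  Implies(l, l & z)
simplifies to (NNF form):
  z | ~l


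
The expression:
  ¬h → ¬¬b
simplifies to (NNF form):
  b ∨ h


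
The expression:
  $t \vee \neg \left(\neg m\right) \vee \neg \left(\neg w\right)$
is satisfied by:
  {t: True, m: True, w: True}
  {t: True, m: True, w: False}
  {t: True, w: True, m: False}
  {t: True, w: False, m: False}
  {m: True, w: True, t: False}
  {m: True, w: False, t: False}
  {w: True, m: False, t: False}


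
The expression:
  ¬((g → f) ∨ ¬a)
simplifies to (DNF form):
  a ∧ g ∧ ¬f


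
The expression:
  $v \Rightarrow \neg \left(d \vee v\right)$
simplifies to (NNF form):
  $\neg v$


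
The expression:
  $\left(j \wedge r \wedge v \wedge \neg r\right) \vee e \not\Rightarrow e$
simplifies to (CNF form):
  $\text{False}$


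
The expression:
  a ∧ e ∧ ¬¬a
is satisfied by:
  {a: True, e: True}


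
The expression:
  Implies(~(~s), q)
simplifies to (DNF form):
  q | ~s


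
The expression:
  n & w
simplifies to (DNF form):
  n & w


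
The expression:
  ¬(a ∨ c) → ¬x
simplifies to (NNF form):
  a ∨ c ∨ ¬x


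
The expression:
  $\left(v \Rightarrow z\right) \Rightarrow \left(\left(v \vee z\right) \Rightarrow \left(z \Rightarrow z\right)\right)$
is always true.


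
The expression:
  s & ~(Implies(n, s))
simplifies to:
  False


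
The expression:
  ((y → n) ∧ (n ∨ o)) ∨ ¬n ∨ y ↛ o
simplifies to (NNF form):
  True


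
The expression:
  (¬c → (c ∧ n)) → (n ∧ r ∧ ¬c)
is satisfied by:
  {c: False}


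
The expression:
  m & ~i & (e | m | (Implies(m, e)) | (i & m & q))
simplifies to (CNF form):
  m & ~i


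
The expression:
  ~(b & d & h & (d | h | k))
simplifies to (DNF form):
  ~b | ~d | ~h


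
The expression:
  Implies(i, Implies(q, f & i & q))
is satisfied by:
  {f: True, q: False, i: False}
  {f: False, q: False, i: False}
  {i: True, f: True, q: False}
  {i: True, f: False, q: False}
  {q: True, f: True, i: False}
  {q: True, f: False, i: False}
  {q: True, i: True, f: True}


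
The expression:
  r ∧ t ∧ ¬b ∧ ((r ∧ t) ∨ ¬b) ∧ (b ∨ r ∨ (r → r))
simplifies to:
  r ∧ t ∧ ¬b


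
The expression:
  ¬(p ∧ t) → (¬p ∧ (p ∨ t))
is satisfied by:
  {t: True}


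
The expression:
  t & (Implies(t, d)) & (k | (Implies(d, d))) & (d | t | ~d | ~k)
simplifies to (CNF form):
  d & t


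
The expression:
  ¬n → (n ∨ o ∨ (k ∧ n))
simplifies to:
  n ∨ o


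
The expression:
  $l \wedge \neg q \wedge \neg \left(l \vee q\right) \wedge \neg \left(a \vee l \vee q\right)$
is never true.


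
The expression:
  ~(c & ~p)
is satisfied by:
  {p: True, c: False}
  {c: False, p: False}
  {c: True, p: True}


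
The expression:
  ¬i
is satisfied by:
  {i: False}


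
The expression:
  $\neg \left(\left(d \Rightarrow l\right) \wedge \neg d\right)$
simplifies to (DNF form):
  $d$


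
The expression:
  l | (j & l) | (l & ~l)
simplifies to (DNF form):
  l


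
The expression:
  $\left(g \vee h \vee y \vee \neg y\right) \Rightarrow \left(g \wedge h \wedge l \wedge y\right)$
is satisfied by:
  {h: True, g: True, y: True, l: True}


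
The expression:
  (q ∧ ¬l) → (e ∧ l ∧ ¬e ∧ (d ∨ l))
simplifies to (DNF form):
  l ∨ ¬q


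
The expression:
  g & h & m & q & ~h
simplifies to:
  False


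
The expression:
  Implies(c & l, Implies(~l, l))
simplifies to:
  True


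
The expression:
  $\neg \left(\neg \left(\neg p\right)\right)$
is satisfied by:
  {p: False}


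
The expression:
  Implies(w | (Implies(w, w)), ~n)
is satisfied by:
  {n: False}


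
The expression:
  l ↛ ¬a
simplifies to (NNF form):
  a ∧ l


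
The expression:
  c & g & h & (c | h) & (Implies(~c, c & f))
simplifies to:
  c & g & h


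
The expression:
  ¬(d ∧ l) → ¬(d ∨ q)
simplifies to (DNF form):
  (d ∧ l) ∨ (¬d ∧ ¬q)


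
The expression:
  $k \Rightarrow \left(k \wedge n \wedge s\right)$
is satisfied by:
  {s: True, n: True, k: False}
  {s: True, n: False, k: False}
  {n: True, s: False, k: False}
  {s: False, n: False, k: False}
  {s: True, k: True, n: True}


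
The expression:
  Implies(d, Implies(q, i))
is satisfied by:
  {i: True, q: False, d: False}
  {q: False, d: False, i: False}
  {i: True, d: True, q: False}
  {d: True, q: False, i: False}
  {i: True, q: True, d: False}
  {q: True, i: False, d: False}
  {i: True, d: True, q: True}


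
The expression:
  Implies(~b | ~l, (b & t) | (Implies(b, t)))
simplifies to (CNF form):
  l | t | ~b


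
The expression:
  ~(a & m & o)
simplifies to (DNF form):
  ~a | ~m | ~o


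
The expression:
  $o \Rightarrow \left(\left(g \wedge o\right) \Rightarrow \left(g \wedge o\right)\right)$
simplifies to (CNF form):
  $\text{True}$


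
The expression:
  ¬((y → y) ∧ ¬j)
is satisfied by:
  {j: True}


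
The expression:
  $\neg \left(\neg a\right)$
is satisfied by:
  {a: True}


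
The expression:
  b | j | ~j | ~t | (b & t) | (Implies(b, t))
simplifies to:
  True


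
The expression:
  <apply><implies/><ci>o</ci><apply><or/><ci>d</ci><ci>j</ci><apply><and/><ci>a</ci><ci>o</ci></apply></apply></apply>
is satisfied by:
  {a: True, d: True, j: True, o: False}
  {a: True, d: True, j: False, o: False}
  {a: True, j: True, o: False, d: False}
  {a: True, j: False, o: False, d: False}
  {d: True, j: True, o: False, a: False}
  {d: True, j: False, o: False, a: False}
  {j: True, d: False, o: False, a: False}
  {j: False, d: False, o: False, a: False}
  {a: True, d: True, o: True, j: True}
  {a: True, d: True, o: True, j: False}
  {a: True, o: True, j: True, d: False}
  {a: True, o: True, j: False, d: False}
  {o: True, d: True, j: True, a: False}
  {o: True, d: True, j: False, a: False}
  {o: True, j: True, d: False, a: False}


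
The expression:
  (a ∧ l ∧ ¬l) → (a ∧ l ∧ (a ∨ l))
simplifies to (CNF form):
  True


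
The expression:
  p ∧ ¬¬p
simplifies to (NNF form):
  p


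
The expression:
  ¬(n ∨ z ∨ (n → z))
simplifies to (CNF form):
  False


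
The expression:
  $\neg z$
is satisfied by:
  {z: False}


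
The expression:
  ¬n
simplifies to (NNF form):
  ¬n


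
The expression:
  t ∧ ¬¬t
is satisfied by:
  {t: True}


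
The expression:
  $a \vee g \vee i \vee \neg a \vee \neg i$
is always true.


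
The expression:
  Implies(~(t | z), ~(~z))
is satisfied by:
  {t: True, z: True}
  {t: True, z: False}
  {z: True, t: False}


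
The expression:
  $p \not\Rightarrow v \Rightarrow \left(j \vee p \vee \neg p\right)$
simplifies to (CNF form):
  $\text{True}$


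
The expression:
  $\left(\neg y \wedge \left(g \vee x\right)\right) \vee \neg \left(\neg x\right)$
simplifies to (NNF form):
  $x \vee \left(g \wedge \neg y\right)$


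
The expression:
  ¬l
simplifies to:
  ¬l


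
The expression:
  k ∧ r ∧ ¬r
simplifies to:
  False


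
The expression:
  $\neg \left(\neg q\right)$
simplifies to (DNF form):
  $q$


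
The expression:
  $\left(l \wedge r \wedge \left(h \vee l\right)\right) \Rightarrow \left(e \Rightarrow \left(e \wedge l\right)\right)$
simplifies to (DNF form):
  $\text{True}$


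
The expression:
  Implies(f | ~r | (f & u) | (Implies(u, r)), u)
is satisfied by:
  {u: True}


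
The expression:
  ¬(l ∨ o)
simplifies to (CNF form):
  ¬l ∧ ¬o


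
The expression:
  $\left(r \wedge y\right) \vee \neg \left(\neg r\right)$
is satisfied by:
  {r: True}


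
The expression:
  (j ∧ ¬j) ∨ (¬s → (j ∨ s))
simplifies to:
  j ∨ s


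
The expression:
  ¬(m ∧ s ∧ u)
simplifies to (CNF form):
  ¬m ∨ ¬s ∨ ¬u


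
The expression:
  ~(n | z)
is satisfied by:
  {n: False, z: False}


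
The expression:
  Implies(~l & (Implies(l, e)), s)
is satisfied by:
  {l: True, s: True}
  {l: True, s: False}
  {s: True, l: False}


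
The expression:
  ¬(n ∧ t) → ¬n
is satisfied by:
  {t: True, n: False}
  {n: False, t: False}
  {n: True, t: True}


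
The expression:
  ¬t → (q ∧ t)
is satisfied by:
  {t: True}


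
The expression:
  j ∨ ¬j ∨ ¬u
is always true.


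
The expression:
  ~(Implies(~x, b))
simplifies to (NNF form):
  ~b & ~x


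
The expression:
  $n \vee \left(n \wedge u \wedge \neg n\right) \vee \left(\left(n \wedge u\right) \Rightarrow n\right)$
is always true.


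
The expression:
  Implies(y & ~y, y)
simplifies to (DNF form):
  True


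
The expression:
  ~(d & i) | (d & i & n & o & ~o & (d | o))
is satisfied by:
  {d: False, i: False}
  {i: True, d: False}
  {d: True, i: False}


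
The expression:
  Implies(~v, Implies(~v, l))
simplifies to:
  l | v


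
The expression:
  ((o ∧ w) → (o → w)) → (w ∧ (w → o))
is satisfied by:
  {w: True, o: True}


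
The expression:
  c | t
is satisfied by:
  {t: True, c: True}
  {t: True, c: False}
  {c: True, t: False}


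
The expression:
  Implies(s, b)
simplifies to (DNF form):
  b | ~s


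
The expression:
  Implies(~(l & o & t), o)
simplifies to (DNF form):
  o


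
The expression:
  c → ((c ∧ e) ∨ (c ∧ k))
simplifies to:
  e ∨ k ∨ ¬c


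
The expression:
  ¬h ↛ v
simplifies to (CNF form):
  ¬h ∧ ¬v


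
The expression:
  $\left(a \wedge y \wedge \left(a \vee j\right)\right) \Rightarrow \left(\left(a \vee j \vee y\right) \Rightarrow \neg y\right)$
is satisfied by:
  {y: False, a: False}
  {a: True, y: False}
  {y: True, a: False}


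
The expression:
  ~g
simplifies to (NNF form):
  ~g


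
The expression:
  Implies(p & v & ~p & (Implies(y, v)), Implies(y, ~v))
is always true.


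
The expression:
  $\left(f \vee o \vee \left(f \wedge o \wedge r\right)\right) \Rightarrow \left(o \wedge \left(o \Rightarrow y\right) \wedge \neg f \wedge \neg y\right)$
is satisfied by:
  {o: False, f: False}


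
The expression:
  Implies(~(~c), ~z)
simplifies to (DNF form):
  ~c | ~z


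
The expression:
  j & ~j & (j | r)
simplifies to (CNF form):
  False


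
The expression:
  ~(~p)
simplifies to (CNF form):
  p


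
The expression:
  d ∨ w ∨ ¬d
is always true.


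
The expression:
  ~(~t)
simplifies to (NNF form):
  t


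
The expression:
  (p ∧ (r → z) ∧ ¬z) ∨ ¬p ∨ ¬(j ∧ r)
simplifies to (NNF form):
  ¬j ∨ ¬p ∨ ¬r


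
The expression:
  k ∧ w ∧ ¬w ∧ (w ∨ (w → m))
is never true.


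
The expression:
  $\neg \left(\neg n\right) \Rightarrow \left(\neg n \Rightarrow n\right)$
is always true.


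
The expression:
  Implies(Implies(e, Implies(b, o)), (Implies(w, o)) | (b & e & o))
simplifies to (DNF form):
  o | ~w | (b & e)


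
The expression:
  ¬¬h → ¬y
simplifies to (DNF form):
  ¬h ∨ ¬y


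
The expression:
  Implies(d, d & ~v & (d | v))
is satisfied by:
  {v: False, d: False}
  {d: True, v: False}
  {v: True, d: False}


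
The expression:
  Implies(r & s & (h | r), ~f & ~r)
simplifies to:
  ~r | ~s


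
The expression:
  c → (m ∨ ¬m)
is always true.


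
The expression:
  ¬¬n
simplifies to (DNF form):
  n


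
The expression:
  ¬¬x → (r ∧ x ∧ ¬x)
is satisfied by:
  {x: False}


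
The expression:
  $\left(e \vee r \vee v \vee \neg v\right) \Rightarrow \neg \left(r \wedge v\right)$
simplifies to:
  $\neg r \vee \neg v$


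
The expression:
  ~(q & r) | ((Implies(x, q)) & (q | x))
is always true.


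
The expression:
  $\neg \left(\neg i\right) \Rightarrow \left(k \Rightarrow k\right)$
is always true.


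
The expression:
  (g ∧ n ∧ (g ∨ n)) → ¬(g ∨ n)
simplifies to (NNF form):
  ¬g ∨ ¬n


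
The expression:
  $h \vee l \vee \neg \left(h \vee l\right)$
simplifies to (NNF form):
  $\text{True}$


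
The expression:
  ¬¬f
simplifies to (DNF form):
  f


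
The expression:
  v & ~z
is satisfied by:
  {v: True, z: False}


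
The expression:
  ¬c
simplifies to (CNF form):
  ¬c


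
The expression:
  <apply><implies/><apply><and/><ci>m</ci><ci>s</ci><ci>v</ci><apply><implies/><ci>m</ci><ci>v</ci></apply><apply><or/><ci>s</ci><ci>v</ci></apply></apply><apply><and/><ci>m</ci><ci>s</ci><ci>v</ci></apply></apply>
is always true.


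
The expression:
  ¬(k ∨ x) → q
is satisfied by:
  {x: True, q: True, k: True}
  {x: True, q: True, k: False}
  {x: True, k: True, q: False}
  {x: True, k: False, q: False}
  {q: True, k: True, x: False}
  {q: True, k: False, x: False}
  {k: True, q: False, x: False}


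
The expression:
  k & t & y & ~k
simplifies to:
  False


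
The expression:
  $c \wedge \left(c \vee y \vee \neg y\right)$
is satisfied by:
  {c: True}


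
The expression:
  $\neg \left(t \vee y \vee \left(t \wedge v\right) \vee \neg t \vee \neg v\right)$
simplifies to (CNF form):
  $\text{False}$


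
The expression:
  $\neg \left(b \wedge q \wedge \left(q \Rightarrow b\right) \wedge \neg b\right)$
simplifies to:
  $\text{True}$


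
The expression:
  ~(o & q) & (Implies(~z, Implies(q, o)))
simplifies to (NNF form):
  ~q | (z & ~o)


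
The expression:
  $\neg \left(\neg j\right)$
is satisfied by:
  {j: True}


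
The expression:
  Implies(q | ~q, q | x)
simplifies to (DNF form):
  q | x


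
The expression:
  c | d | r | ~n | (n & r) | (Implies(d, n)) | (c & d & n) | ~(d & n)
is always true.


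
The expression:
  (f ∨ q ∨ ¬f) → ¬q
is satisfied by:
  {q: False}


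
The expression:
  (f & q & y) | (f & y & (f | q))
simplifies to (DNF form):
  f & y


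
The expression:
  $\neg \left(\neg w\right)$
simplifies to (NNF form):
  $w$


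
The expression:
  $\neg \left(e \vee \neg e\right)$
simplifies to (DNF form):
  $\text{False}$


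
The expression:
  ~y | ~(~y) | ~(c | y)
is always true.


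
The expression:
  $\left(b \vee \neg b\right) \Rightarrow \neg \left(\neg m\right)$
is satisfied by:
  {m: True}


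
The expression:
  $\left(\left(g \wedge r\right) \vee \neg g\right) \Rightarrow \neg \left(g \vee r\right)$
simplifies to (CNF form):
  $\neg r$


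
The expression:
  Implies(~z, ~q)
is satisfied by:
  {z: True, q: False}
  {q: False, z: False}
  {q: True, z: True}


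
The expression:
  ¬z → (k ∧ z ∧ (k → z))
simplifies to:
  z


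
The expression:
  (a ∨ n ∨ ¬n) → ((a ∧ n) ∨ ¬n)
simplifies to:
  a ∨ ¬n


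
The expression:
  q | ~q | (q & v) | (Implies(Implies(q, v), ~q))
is always true.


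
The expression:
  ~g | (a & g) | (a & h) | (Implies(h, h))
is always true.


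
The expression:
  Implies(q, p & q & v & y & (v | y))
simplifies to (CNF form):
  (p | ~q) & (v | ~q) & (y | ~q)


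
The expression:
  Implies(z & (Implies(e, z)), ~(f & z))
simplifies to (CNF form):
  ~f | ~z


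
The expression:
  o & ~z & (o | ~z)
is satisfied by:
  {o: True, z: False}


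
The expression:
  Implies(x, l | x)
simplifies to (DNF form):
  True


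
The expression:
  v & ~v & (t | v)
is never true.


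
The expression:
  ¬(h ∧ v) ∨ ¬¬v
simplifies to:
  True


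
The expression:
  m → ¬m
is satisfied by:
  {m: False}


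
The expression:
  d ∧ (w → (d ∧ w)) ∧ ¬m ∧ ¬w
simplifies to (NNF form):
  d ∧ ¬m ∧ ¬w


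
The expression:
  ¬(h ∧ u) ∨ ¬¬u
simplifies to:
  True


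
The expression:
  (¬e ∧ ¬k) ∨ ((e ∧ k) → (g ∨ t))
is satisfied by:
  {t: True, g: True, k: False, e: False}
  {t: True, k: False, g: False, e: False}
  {g: True, t: False, k: False, e: False}
  {t: False, k: False, g: False, e: False}
  {e: True, t: True, g: True, k: False}
  {e: True, t: True, k: False, g: False}
  {e: True, g: True, t: False, k: False}
  {e: True, t: False, k: False, g: False}
  {t: True, k: True, g: True, e: False}
  {t: True, k: True, e: False, g: False}
  {k: True, g: True, e: False, t: False}
  {k: True, e: False, g: False, t: False}
  {t: True, k: True, e: True, g: True}
  {t: True, k: True, e: True, g: False}
  {k: True, e: True, g: True, t: False}


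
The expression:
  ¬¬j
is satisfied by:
  {j: True}


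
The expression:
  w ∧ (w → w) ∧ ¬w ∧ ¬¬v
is never true.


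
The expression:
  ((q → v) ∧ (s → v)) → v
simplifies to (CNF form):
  q ∨ s ∨ v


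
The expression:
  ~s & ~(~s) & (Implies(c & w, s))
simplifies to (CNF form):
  False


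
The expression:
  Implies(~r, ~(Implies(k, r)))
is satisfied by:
  {r: True, k: True}
  {r: True, k: False}
  {k: True, r: False}


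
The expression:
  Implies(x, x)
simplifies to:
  True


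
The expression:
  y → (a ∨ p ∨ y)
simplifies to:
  True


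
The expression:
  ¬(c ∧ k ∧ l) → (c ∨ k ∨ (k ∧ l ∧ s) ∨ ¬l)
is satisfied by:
  {k: True, c: True, l: False}
  {k: True, l: False, c: False}
  {c: True, l: False, k: False}
  {c: False, l: False, k: False}
  {k: True, c: True, l: True}
  {k: True, l: True, c: False}
  {c: True, l: True, k: False}


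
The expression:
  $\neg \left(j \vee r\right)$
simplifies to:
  $\neg j \wedge \neg r$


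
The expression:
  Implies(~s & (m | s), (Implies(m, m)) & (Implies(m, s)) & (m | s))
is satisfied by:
  {s: True, m: False}
  {m: False, s: False}
  {m: True, s: True}


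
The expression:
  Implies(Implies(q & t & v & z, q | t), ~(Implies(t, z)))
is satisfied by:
  {t: True, z: False}


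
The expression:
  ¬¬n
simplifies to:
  n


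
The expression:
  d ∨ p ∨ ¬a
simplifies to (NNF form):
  d ∨ p ∨ ¬a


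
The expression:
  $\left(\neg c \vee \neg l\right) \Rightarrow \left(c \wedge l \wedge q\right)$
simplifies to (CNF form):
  $c \wedge l$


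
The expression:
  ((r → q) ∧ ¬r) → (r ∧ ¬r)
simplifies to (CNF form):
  r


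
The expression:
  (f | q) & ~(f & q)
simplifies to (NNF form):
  (f & ~q) | (q & ~f)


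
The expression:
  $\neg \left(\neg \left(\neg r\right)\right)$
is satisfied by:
  {r: False}


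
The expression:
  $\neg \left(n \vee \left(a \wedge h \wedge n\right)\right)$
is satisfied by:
  {n: False}


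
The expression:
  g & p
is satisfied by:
  {p: True, g: True}


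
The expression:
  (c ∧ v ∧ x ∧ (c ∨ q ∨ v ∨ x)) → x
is always true.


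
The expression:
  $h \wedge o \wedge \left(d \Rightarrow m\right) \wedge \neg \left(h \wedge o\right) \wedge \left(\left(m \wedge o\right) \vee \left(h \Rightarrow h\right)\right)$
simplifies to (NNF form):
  $\text{False}$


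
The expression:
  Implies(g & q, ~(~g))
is always true.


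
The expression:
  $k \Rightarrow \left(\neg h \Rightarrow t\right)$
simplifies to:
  $h \vee t \vee \neg k$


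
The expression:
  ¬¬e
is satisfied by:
  {e: True}


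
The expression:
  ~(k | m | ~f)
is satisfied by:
  {f: True, k: False, m: False}


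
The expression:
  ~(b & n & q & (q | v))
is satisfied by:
  {q: False, n: False, b: False}
  {b: True, q: False, n: False}
  {n: True, q: False, b: False}
  {b: True, n: True, q: False}
  {q: True, b: False, n: False}
  {b: True, q: True, n: False}
  {n: True, q: True, b: False}


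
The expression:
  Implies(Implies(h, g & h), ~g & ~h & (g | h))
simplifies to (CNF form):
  h & ~g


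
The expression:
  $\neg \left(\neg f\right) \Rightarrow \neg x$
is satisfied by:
  {x: False, f: False}
  {f: True, x: False}
  {x: True, f: False}


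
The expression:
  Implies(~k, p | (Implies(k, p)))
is always true.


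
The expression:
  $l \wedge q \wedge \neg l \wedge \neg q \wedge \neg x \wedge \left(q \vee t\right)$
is never true.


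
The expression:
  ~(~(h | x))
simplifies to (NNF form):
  h | x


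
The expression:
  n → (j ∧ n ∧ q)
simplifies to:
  (j ∧ q) ∨ ¬n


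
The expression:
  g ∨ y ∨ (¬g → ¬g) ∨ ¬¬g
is always true.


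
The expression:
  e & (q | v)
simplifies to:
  e & (q | v)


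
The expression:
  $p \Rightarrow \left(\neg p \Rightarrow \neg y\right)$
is always true.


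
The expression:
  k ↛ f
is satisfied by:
  {k: True, f: False}


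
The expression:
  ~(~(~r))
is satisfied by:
  {r: False}


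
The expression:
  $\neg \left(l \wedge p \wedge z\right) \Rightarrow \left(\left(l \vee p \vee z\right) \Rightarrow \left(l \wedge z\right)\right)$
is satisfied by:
  {z: True, l: True, p: False}
  {z: True, l: True, p: True}
  {p: False, l: False, z: False}


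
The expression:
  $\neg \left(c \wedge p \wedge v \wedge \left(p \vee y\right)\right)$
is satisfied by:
  {p: False, v: False, c: False}
  {c: True, p: False, v: False}
  {v: True, p: False, c: False}
  {c: True, v: True, p: False}
  {p: True, c: False, v: False}
  {c: True, p: True, v: False}
  {v: True, p: True, c: False}


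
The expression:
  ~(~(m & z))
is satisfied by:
  {z: True, m: True}


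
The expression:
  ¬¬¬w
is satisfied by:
  {w: False}


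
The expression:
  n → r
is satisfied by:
  {r: True, n: False}
  {n: False, r: False}
  {n: True, r: True}


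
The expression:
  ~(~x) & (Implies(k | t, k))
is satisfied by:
  {k: True, x: True, t: False}
  {x: True, t: False, k: False}
  {k: True, t: True, x: True}


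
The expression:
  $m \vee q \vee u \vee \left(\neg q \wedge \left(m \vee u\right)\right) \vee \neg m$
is always true.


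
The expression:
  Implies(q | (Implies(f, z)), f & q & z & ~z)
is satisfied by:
  {f: True, q: False, z: False}


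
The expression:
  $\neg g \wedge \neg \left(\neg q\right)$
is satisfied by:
  {q: True, g: False}


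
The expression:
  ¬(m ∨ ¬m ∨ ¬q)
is never true.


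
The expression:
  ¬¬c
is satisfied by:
  {c: True}


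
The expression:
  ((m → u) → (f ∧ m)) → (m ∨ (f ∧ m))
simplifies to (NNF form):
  True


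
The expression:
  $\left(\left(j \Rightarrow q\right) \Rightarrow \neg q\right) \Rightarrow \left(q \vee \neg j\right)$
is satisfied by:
  {q: True, j: False}
  {j: False, q: False}
  {j: True, q: True}


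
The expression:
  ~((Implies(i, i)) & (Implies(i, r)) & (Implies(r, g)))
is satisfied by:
  {i: True, g: False, r: False}
  {r: True, i: True, g: False}
  {r: True, i: False, g: False}
  {g: True, i: True, r: False}


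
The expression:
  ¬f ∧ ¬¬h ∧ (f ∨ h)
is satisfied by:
  {h: True, f: False}


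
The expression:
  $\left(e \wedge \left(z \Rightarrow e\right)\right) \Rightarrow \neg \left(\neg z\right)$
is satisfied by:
  {z: True, e: False}
  {e: False, z: False}
  {e: True, z: True}


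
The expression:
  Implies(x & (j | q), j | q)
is always true.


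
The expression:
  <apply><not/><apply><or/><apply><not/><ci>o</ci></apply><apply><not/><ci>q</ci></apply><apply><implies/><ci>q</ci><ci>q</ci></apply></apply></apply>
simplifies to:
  <false/>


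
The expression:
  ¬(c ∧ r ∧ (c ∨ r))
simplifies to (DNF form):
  ¬c ∨ ¬r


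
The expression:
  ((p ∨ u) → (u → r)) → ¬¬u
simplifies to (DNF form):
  u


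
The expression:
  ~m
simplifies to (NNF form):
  ~m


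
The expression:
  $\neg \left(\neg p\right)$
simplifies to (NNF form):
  $p$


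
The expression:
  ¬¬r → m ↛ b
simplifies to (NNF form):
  (m ∧ ¬b) ∨ ¬r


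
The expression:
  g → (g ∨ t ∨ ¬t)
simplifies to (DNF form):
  True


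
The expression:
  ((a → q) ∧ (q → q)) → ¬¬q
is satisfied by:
  {a: True, q: True}
  {a: True, q: False}
  {q: True, a: False}


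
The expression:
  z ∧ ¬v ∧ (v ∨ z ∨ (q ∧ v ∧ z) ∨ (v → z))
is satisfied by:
  {z: True, v: False}


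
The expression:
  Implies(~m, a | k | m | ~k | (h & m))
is always true.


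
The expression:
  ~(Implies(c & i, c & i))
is never true.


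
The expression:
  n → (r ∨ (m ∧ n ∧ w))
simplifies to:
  r ∨ (m ∧ w) ∨ ¬n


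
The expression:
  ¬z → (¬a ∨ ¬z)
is always true.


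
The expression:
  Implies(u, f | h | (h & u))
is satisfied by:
  {h: True, f: True, u: False}
  {h: True, f: False, u: False}
  {f: True, h: False, u: False}
  {h: False, f: False, u: False}
  {u: True, h: True, f: True}
  {u: True, h: True, f: False}
  {u: True, f: True, h: False}


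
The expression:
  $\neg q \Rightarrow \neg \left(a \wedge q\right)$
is always true.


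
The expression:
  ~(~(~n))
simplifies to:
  ~n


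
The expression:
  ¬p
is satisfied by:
  {p: False}


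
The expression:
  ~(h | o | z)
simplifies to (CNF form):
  ~h & ~o & ~z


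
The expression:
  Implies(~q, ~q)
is always true.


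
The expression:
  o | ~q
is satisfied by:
  {o: True, q: False}
  {q: False, o: False}
  {q: True, o: True}


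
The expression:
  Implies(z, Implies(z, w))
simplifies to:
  w | ~z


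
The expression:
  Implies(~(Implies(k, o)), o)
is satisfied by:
  {o: True, k: False}
  {k: False, o: False}
  {k: True, o: True}


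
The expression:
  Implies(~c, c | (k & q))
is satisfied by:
  {k: True, c: True, q: True}
  {k: True, c: True, q: False}
  {c: True, q: True, k: False}
  {c: True, q: False, k: False}
  {k: True, q: True, c: False}
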